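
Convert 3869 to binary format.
Convert 3869 (decimal) → 3869 = 2048 + 1024 + 512 + 256 + 16 + 8 + 4 + 1 → 0b111100011101 (binary)
0b111100011101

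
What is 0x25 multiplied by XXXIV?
Convert 0x25 (hexadecimal) → 2×16 + 5 = 37 (decimal)
Convert XXXIV (Roman numeral) → 10 + 10 + 10 + 4 = 34 (decimal)
Compute 37 × 34 = 1258
1258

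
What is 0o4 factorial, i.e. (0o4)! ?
Convert 0o4 (octal) → 4 (decimal)
Compute 4! = 24
24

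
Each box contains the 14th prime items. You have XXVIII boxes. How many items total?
Convert the 14th prime (prime index) → 43 (decimal)
Convert XXVIII (Roman numeral) → 10 + 10 + 5 + 1 + 1 + 1 = 28 (decimal)
Compute 43 × 28 = 1204
1204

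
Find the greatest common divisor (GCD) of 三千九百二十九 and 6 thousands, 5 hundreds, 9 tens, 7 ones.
Convert 三千九百二十九 (Chinese numeral) → 3×1000 + 9×100 + 2×10 + 9 = 3929 (decimal)
Convert 6 thousands, 5 hundreds, 9 tens, 7 ones (place-value notation) → 6×1000 + 5×100 + 9×10 + 7 = 6597 (decimal)
Compute gcd(3929, 6597) = 1
1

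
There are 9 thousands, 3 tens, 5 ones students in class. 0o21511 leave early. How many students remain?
Convert 9 thousands, 3 tens, 5 ones (place-value notation) → 9×1000 + 3×10 + 5 = 9035 (decimal)
Convert 0o21511 (octal) → 2×4096 + 1×512 + 5×64 + 1×8 + 1 = 9033 (decimal)
Compute 9035 - 9033 = 2
2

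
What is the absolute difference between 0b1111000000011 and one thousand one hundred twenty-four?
Convert 0b1111000000011 (binary) → 4096 + 2048 + 1024 + 512 + 2 + 1 = 7683 (decimal)
Convert one thousand one hundred twenty-four (English words) → 1×1000 + 1×100 + 24 = 1124 (decimal)
Compute |7683 - 1124| = 6559
6559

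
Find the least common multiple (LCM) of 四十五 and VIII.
Convert 四十五 (Chinese numeral) → 4×10 + 5 = 45 (decimal)
Convert VIII (Roman numeral) → 5 + 1 + 1 + 1 = 8 (decimal)
Compute lcm(45, 8) = 360
360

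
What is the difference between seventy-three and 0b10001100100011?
Convert seventy-three (English words) → 73 (decimal)
Convert 0b10001100100011 (binary) → 8192 + 512 + 256 + 32 + 2 + 1 = 8995 (decimal)
Difference: |73 - 8995| = 8922
8922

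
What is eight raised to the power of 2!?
Convert eight (English words) → 8 (decimal)
Convert 2! (factorial) → 2 (decimal)
Compute 8 ^ 2 = 64
64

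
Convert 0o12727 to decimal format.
Convert 0o12727 (octal) → 1×4096 + 2×512 + 7×64 + 2×8 + 7 = 5591 (decimal)
5591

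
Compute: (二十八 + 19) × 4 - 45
Convert 二十八 (Chinese numeral) → 2×10 + 8 = 28 (decimal)
Expression in decimal: (28 + 19) × 4 - 45
Parentheses first: 28 + 19 = 47
Multiply: 47 × 4 = 188
Subtract: 188 - 45 = 143
143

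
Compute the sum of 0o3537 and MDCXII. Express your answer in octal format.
Convert 0o3537 (octal) → 3×512 + 5×64 + 3×8 + 7 = 1887 (decimal)
Convert MDCXII (Roman numeral) → 1000 + 500 + 100 + 10 + 1 + 1 = 1612 (decimal)
Compute 1887 + 1612 = 3499
Convert 3499 (decimal) → 3499 = 6×512 + 6×64 + 5×8 + 3 → 0o6653 (octal)
0o6653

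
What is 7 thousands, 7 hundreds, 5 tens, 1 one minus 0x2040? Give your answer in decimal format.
Convert 7 thousands, 7 hundreds, 5 tens, 1 one (place-value notation) → 7×1000 + 7×100 + 5×10 + 1 = 7751 (decimal)
Convert 0x2040 (hexadecimal) → 2×4096 + 4×16 = 8256 (decimal)
Compute 7751 - 8256 = -505
-505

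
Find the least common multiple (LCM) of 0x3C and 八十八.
Convert 0x3C (hexadecimal) → 3×16 + 12 = 60 (decimal)
Convert 八十八 (Chinese numeral) → 8×10 + 8 = 88 (decimal)
Compute lcm(60, 88) = 1320
1320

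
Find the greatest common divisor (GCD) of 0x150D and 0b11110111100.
Convert 0x150D (hexadecimal) → 1×4096 + 5×256 + 13 = 5389 (decimal)
Convert 0b11110111100 (binary) → 1024 + 512 + 256 + 128 + 32 + 16 + 8 + 4 = 1980 (decimal)
Compute gcd(5389, 1980) = 1
1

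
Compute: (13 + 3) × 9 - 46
Parentheses first: 13 + 3 = 16
Multiply: 16 × 9 = 144
Subtract: 144 - 46 = 98
98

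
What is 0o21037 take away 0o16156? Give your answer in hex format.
Convert 0o21037 (octal) → 2×4096 + 1×512 + 3×8 + 7 = 8735 (decimal)
Convert 0o16156 (octal) → 1×4096 + 6×512 + 1×64 + 5×8 + 6 = 7278 (decimal)
Compute 8735 - 7278 = 1457
Convert 1457 (decimal) → 1457 = 5×256 + 11×16 + 1 → 0x5B1 (hexadecimal)
0x5B1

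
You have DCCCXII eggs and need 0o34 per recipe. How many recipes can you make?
Convert DCCCXII (Roman numeral) → 500 + 100 + 100 + 100 + 10 + 1 + 1 = 812 (decimal)
Convert 0o34 (octal) → 3×8 + 4 = 28 (decimal)
Compute 812 ÷ 28 = 29
29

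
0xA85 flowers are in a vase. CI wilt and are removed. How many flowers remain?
Convert 0xA85 (hexadecimal) → 10×256 + 8×16 + 5 = 2693 (decimal)
Convert CI (Roman numeral) → 100 + 1 = 101 (decimal)
Compute 2693 - 101 = 2592
2592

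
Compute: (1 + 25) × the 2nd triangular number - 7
Convert the 2nd triangular number (triangular index) → 2×3/2 = 3 (decimal)
Expression in decimal: (1 + 25) × 3 - 7
Parentheses first: 1 + 25 = 26
Multiply: 26 × 3 = 78
Subtract: 78 - 7 = 71
71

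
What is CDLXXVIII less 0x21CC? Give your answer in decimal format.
Convert CDLXXVIII (Roman numeral) → 400 + 50 + 10 + 10 + 5 + 1 + 1 + 1 = 478 (decimal)
Convert 0x21CC (hexadecimal) → 2×4096 + 1×256 + 12×16 + 12 = 8652 (decimal)
Compute 478 - 8652 = -8174
-8174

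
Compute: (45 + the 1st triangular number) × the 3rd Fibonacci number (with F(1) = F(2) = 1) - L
Convert the 1st triangular number (triangular index) → 1×2/2 = 1 (decimal)
Convert the 3rd Fibonacci number (with F(1) = F(2) = 1) (Fibonacci index) → 1, 1, 2 → 2 (decimal)
Convert L (Roman numeral) → 50 (decimal)
Expression in decimal: (45 + 1) × 2 - 50
Parentheses first: 45 + 1 = 46
Multiply: 46 × 2 = 92
Subtract: 92 - 50 = 42
42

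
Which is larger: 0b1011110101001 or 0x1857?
Convert 0b1011110101001 (binary) → 4096 + 1024 + 512 + 256 + 128 + 32 + 8 + 1 = 6057 (decimal)
Convert 0x1857 (hexadecimal) → 1×4096 + 8×256 + 5×16 + 7 = 6231 (decimal)
Compare 6057 vs 6231: larger = 6231
6231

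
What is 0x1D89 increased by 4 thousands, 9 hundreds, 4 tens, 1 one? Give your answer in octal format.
Convert 0x1D89 (hexadecimal) → 1×4096 + 13×256 + 8×16 + 9 = 7561 (decimal)
Convert 4 thousands, 9 hundreds, 4 tens, 1 one (place-value notation) → 4×1000 + 9×100 + 4×10 + 1 = 4941 (decimal)
Compute 7561 + 4941 = 12502
Convert 12502 (decimal) → 12502 = 3×4096 + 3×64 + 2×8 + 6 → 0o30326 (octal)
0o30326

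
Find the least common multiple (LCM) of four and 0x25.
Convert four (English words) → 4 (decimal)
Convert 0x25 (hexadecimal) → 2×16 + 5 = 37 (decimal)
Compute lcm(4, 37) = 148
148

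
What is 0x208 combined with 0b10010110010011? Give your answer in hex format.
Convert 0x208 (hexadecimal) → 2×256 + 8 = 520 (decimal)
Convert 0b10010110010011 (binary) → 8192 + 1024 + 256 + 128 + 16 + 2 + 1 = 9619 (decimal)
Compute 520 + 9619 = 10139
Convert 10139 (decimal) → 10139 = 2×4096 + 7×256 + 9×16 + 11 → 0x279B (hexadecimal)
0x279B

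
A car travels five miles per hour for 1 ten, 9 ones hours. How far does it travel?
Convert five (English words) → 5 (decimal)
Convert 1 ten, 9 ones (place-value notation) → 1×10 + 9 = 19 (decimal)
Compute 5 × 19 = 95
95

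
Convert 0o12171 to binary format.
Convert 0o12171 (octal) → 1×4096 + 2×512 + 1×64 + 7×8 + 1 = 5241 (decimal)
Convert 5241 (decimal) → 5241 = 4096 + 1024 + 64 + 32 + 16 + 8 + 1 → 0b1010001111001 (binary)
0b1010001111001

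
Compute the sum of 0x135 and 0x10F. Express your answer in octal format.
Convert 0x135 (hexadecimal) → 1×256 + 3×16 + 5 = 309 (decimal)
Convert 0x10F (hexadecimal) → 1×256 + 15 = 271 (decimal)
Compute 309 + 271 = 580
Convert 580 (decimal) → 580 = 1×512 + 1×64 + 4 → 0o1104 (octal)
0o1104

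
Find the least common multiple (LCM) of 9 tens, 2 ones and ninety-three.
Convert 9 tens, 2 ones (place-value notation) → 9×10 + 2 = 92 (decimal)
Convert ninety-three (English words) → 93 (decimal)
Compute lcm(92, 93) = 8556
8556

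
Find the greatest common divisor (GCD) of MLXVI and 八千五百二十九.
Convert MLXVI (Roman numeral) → 1000 + 50 + 10 + 5 + 1 = 1066 (decimal)
Convert 八千五百二十九 (Chinese numeral) → 8×1000 + 5×100 + 2×10 + 9 = 8529 (decimal)
Compute gcd(1066, 8529) = 1
1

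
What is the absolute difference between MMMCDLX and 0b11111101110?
Convert MMMCDLX (Roman numeral) → 1000 + 1000 + 1000 + 400 + 50 + 10 = 3460 (decimal)
Convert 0b11111101110 (binary) → 1024 + 512 + 256 + 128 + 64 + 32 + 8 + 4 + 2 = 2030 (decimal)
Compute |3460 - 2030| = 1430
1430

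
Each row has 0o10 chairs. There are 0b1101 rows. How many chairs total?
Convert 0o10 (octal) → 1×8 = 8 (decimal)
Convert 0b1101 (binary) → 8 + 4 + 1 = 13 (decimal)
Compute 8 × 13 = 104
104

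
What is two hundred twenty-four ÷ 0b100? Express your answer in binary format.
Convert two hundred twenty-four (English words) → 2×100 + 24 = 224 (decimal)
Convert 0b100 (binary) → 4 (decimal)
Compute 224 ÷ 4 = 56
Convert 56 (decimal) → 56 = 32 + 16 + 8 → 0b111000 (binary)
0b111000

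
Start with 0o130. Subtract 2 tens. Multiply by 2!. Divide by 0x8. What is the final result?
Convert 0o130 (octal) → 1×64 + 3×8 = 88 (decimal)
Start: 88
Convert 2 tens (place-value notation) → 2×10 = 20 (decimal)
88 - 20 = 68
Convert 2! (factorial) → 2 (decimal)
68 × 2 = 136
Convert 0x8 (hexadecimal) → 8 (decimal)
136 ÷ 8 = 17
17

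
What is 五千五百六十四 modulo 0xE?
Convert 五千五百六十四 (Chinese numeral) → 5×1000 + 5×100 + 6×10 + 4 = 5564 (decimal)
Convert 0xE (hexadecimal) → 14 (decimal)
Compute 5564 mod 14 = 6
6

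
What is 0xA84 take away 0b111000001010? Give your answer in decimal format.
Convert 0xA84 (hexadecimal) → 10×256 + 8×16 + 4 = 2692 (decimal)
Convert 0b111000001010 (binary) → 2048 + 1024 + 512 + 8 + 2 = 3594 (decimal)
Compute 2692 - 3594 = -902
-902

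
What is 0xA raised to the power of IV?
Convert 0xA (hexadecimal) → 10 (decimal)
Convert IV (Roman numeral) → 4 (decimal)
Compute 10 ^ 4 = 10000
10000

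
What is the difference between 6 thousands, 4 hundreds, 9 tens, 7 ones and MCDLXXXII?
Convert 6 thousands, 4 hundreds, 9 tens, 7 ones (place-value notation) → 6×1000 + 4×100 + 9×10 + 7 = 6497 (decimal)
Convert MCDLXXXII (Roman numeral) → 1000 + 400 + 50 + 10 + 10 + 10 + 1 + 1 = 1482 (decimal)
Difference: |6497 - 1482| = 5015
5015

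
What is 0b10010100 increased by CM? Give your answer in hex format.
Convert 0b10010100 (binary) → 128 + 16 + 4 = 148 (decimal)
Convert CM (Roman numeral) → 900 (decimal)
Compute 148 + 900 = 1048
Convert 1048 (decimal) → 1048 = 4×256 + 1×16 + 8 → 0x418 (hexadecimal)
0x418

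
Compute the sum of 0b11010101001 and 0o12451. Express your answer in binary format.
Convert 0b11010101001 (binary) → 1024 + 512 + 128 + 32 + 8 + 1 = 1705 (decimal)
Convert 0o12451 (octal) → 1×4096 + 2×512 + 4×64 + 5×8 + 1 = 5417 (decimal)
Compute 1705 + 5417 = 7122
Convert 7122 (decimal) → 7122 = 4096 + 2048 + 512 + 256 + 128 + 64 + 16 + 2 → 0b1101111010010 (binary)
0b1101111010010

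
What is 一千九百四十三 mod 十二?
Convert 一千九百四十三 (Chinese numeral) → 1×1000 + 9×100 + 4×10 + 3 = 1943 (decimal)
Convert 十二 (Chinese numeral) → 1×10 + 2 = 12 (decimal)
Compute 1943 mod 12 = 11
11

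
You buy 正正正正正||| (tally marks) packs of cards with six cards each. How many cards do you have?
Convert six (English words) → 6 (decimal)
Convert 正正正正正||| (tally marks) → 5 + 5 + 5 + 5 + 5 + 3 = 28 (decimal)
Compute 6 × 28 = 168
168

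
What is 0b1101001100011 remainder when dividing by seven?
Convert 0b1101001100011 (binary) → 4096 + 2048 + 512 + 64 + 32 + 2 + 1 = 6755 (decimal)
Convert seven (English words) → 7 (decimal)
Compute 6755 mod 7 = 0
0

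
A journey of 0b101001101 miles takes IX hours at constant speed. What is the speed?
Convert 0b101001101 (binary) → 256 + 64 + 8 + 4 + 1 = 333 (decimal)
Convert IX (Roman numeral) → 9 (decimal)
Compute 333 ÷ 9 = 37
37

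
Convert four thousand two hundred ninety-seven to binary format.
Convert four thousand two hundred ninety-seven (English words) → 4×1000 + 2×100 + 97 = 4297 (decimal)
Convert 4297 (decimal) → 4297 = 4096 + 128 + 64 + 8 + 1 → 0b1000011001001 (binary)
0b1000011001001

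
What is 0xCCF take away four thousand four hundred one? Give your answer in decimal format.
Convert 0xCCF (hexadecimal) → 12×256 + 12×16 + 15 = 3279 (decimal)
Convert four thousand four hundred one (English words) → 4×1000 + 4×100 + 1 = 4401 (decimal)
Compute 3279 - 4401 = -1122
-1122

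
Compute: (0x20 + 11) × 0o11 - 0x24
Convert 0x20 (hexadecimal) → 2×16 = 32 (decimal)
Convert 0o11 (octal) → 1×8 + 1 = 9 (decimal)
Convert 0x24 (hexadecimal) → 2×16 + 4 = 36 (decimal)
Expression in decimal: (32 + 11) × 9 - 36
Parentheses first: 32 + 11 = 43
Multiply: 43 × 9 = 387
Subtract: 387 - 36 = 351
351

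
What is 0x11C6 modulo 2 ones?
Convert 0x11C6 (hexadecimal) → 1×4096 + 1×256 + 12×16 + 6 = 4550 (decimal)
Convert 2 ones (place-value notation) → 2 (decimal)
Compute 4550 mod 2 = 0
0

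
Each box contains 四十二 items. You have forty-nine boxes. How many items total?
Convert 四十二 (Chinese numeral) → 4×10 + 2 = 42 (decimal)
Convert forty-nine (English words) → 49 (decimal)
Compute 42 × 49 = 2058
2058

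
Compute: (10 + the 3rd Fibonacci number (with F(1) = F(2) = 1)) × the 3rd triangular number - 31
Convert the 3rd Fibonacci number (with F(1) = F(2) = 1) (Fibonacci index) → 1, 1, 2 → 2 (decimal)
Convert the 3rd triangular number (triangular index) → 3×4/2 = 6 (decimal)
Expression in decimal: (10 + 2) × 6 - 31
Parentheses first: 10 + 2 = 12
Multiply: 12 × 6 = 72
Subtract: 72 - 31 = 41
41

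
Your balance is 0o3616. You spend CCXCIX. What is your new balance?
Convert 0o3616 (octal) → 3×512 + 6×64 + 1×8 + 6 = 1934 (decimal)
Convert CCXCIX (Roman numeral) → 100 + 100 + 90 + 9 = 299 (decimal)
Compute 1934 - 299 = 1635
1635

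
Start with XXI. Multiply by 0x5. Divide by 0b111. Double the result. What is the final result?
Convert XXI (Roman numeral) → 10 + 10 + 1 = 21 (decimal)
Start: 21
Convert 0x5 (hexadecimal) → 5 (decimal)
21 × 5 = 105
Convert 0b111 (binary) → 4 + 2 + 1 = 7 (decimal)
105 ÷ 7 = 15
15 × 2 = 30
30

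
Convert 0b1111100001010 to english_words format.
Convert 0b1111100001010 (binary) → 4096 + 2048 + 1024 + 512 + 256 + 8 + 2 = 7946 (decimal)
Convert 7946 (decimal) → 7946 = 7×1000 + 9×100 + 46 → seven thousand nine hundred forty-six (English words)
seven thousand nine hundred forty-six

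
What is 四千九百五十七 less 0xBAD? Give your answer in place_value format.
Convert 四千九百五十七 (Chinese numeral) → 4×1000 + 9×100 + 5×10 + 7 = 4957 (decimal)
Convert 0xBAD (hexadecimal) → 11×256 + 10×16 + 13 = 2989 (decimal)
Compute 4957 - 2989 = 1968
Convert 1968 (decimal) → 1968 = 1×1000 + 9×100 + 6×10 + 8 → 1 thousand, 9 hundreds, 6 tens, 8 ones (place-value notation)
1 thousand, 9 hundreds, 6 tens, 8 ones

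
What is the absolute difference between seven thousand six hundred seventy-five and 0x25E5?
Convert seven thousand six hundred seventy-five (English words) → 7×1000 + 6×100 + 75 = 7675 (decimal)
Convert 0x25E5 (hexadecimal) → 2×4096 + 5×256 + 14×16 + 5 = 9701 (decimal)
Compute |7675 - 9701| = 2026
2026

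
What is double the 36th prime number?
The 36th prime number = 151
Compute 151 × 2 = 302
302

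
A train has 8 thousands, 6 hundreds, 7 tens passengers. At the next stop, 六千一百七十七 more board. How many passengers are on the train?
Convert 8 thousands, 6 hundreds, 7 tens (place-value notation) → 8×1000 + 6×100 + 7×10 = 8670 (decimal)
Convert 六千一百七十七 (Chinese numeral) → 6×1000 + 1×100 + 7×10 + 7 = 6177 (decimal)
Compute 8670 + 6177 = 14847
14847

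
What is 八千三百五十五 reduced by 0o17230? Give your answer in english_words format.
Convert 八千三百五十五 (Chinese numeral) → 8×1000 + 3×100 + 5×10 + 5 = 8355 (decimal)
Convert 0o17230 (octal) → 1×4096 + 7×512 + 2×64 + 3×8 = 7832 (decimal)
Compute 8355 - 7832 = 523
Convert 523 (decimal) → 523 = 5×100 + 23 → five hundred twenty-three (English words)
five hundred twenty-three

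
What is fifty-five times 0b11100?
Convert fifty-five (English words) → 55 (decimal)
Convert 0b11100 (binary) → 16 + 8 + 4 = 28 (decimal)
Compute 55 × 28 = 1540
1540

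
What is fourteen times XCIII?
Convert fourteen (English words) → 14 (decimal)
Convert XCIII (Roman numeral) → 90 + 1 + 1 + 1 = 93 (decimal)
Compute 14 × 93 = 1302
1302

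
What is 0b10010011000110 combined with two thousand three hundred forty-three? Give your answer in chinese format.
Convert 0b10010011000110 (binary) → 8192 + 1024 + 128 + 64 + 4 + 2 = 9414 (decimal)
Convert two thousand three hundred forty-three (English words) → 2×1000 + 3×100 + 43 = 2343 (decimal)
Compute 9414 + 2343 = 11757
Convert 11757 (decimal) → 11757 = 1×10000 + 1×1000 + 7×100 + 5×10 + 7 → 一万一千七百五十七 (Chinese numeral)
一万一千七百五十七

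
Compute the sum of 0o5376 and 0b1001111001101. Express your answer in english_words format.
Convert 0o5376 (octal) → 5×512 + 3×64 + 7×8 + 6 = 2814 (decimal)
Convert 0b1001111001101 (binary) → 4096 + 512 + 256 + 128 + 64 + 8 + 4 + 1 = 5069 (decimal)
Compute 2814 + 5069 = 7883
Convert 7883 (decimal) → 7883 = 7×1000 + 8×100 + 83 → seven thousand eight hundred eighty-three (English words)
seven thousand eight hundred eighty-three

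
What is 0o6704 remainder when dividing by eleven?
Convert 0o6704 (octal) → 6×512 + 7×64 + 4 = 3524 (decimal)
Convert eleven (English words) → 11 (decimal)
Compute 3524 mod 11 = 4
4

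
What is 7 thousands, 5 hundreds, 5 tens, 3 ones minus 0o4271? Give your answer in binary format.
Convert 7 thousands, 5 hundreds, 5 tens, 3 ones (place-value notation) → 7×1000 + 5×100 + 5×10 + 3 = 7553 (decimal)
Convert 0o4271 (octal) → 4×512 + 2×64 + 7×8 + 1 = 2233 (decimal)
Compute 7553 - 2233 = 5320
Convert 5320 (decimal) → 5320 = 4096 + 1024 + 128 + 64 + 8 → 0b1010011001000 (binary)
0b1010011001000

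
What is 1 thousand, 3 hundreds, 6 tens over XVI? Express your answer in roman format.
Convert 1 thousand, 3 hundreds, 6 tens (place-value notation) → 1×1000 + 3×100 + 6×10 = 1360 (decimal)
Convert XVI (Roman numeral) → 10 + 5 + 1 = 16 (decimal)
Compute 1360 ÷ 16 = 85
Convert 85 (decimal) → 85 = 50 + 10 + 10 + 10 + 5 → LXXXV (Roman numeral)
LXXXV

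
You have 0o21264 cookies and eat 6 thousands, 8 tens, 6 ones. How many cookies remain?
Convert 0o21264 (octal) → 2×4096 + 1×512 + 2×64 + 6×8 + 4 = 8884 (decimal)
Convert 6 thousands, 8 tens, 6 ones (place-value notation) → 6×1000 + 8×10 + 6 = 6086 (decimal)
Compute 8884 - 6086 = 2798
2798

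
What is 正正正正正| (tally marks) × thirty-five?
Convert 正正正正正| (tally marks) → 5 + 5 + 5 + 5 + 5 + 1 = 26 (decimal)
Convert thirty-five (English words) → 35 (decimal)
Compute 26 × 35 = 910
910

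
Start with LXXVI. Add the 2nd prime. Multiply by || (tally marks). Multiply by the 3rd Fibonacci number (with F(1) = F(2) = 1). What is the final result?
Convert LXXVI (Roman numeral) → 50 + 10 + 10 + 5 + 1 = 76 (decimal)
Start: 76
Convert the 2nd prime (prime index) → 3 (decimal)
76 + 3 = 79
Convert || (tally marks) → 2 (decimal)
79 × 2 = 158
Convert the 3rd Fibonacci number (with F(1) = F(2) = 1) (Fibonacci index) → 1, 1, 2 → 2 (decimal)
158 × 2 = 316
316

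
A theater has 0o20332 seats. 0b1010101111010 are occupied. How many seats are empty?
Convert 0o20332 (octal) → 2×4096 + 3×64 + 3×8 + 2 = 8410 (decimal)
Convert 0b1010101111010 (binary) → 4096 + 1024 + 256 + 64 + 32 + 16 + 8 + 2 = 5498 (decimal)
Compute 8410 - 5498 = 2912
2912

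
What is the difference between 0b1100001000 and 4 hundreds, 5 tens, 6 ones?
Convert 0b1100001000 (binary) → 512 + 256 + 8 = 776 (decimal)
Convert 4 hundreds, 5 tens, 6 ones (place-value notation) → 4×100 + 5×10 + 6 = 456 (decimal)
Difference: |776 - 456| = 320
320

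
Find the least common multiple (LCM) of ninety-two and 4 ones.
Convert ninety-two (English words) → 92 (decimal)
Convert 4 ones (place-value notation) → 4 (decimal)
Compute lcm(92, 4) = 92
92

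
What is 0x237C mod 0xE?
Convert 0x237C (hexadecimal) → 2×4096 + 3×256 + 7×16 + 12 = 9084 (decimal)
Convert 0xE (hexadecimal) → 14 (decimal)
Compute 9084 mod 14 = 12
12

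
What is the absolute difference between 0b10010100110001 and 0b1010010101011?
Convert 0b10010100110001 (binary) → 8192 + 1024 + 256 + 32 + 16 + 1 = 9521 (decimal)
Convert 0b1010010101011 (binary) → 4096 + 1024 + 128 + 32 + 8 + 2 + 1 = 5291 (decimal)
Compute |9521 - 5291| = 4230
4230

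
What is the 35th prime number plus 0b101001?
The 35th prime number = 149
Convert 0b101001 (binary) → 32 + 8 + 1 = 41 (decimal)
Compute 149 + 41 = 190
190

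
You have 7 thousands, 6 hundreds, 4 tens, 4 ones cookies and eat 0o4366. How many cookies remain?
Convert 7 thousands, 6 hundreds, 4 tens, 4 ones (place-value notation) → 7×1000 + 6×100 + 4×10 + 4 = 7644 (decimal)
Convert 0o4366 (octal) → 4×512 + 3×64 + 6×8 + 6 = 2294 (decimal)
Compute 7644 - 2294 = 5350
5350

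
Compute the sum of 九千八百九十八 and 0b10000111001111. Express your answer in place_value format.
Convert 九千八百九十八 (Chinese numeral) → 9×1000 + 8×100 + 9×10 + 8 = 9898 (decimal)
Convert 0b10000111001111 (binary) → 8192 + 256 + 128 + 64 + 8 + 4 + 2 + 1 = 8655 (decimal)
Compute 9898 + 8655 = 18553
Convert 18553 (decimal) → 18553 = 18×1000 + 5×100 + 5×10 + 3 → 18 thousands, 5 hundreds, 5 tens, 3 ones (place-value notation)
18 thousands, 5 hundreds, 5 tens, 3 ones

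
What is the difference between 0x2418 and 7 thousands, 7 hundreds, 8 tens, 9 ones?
Convert 0x2418 (hexadecimal) → 2×4096 + 4×256 + 1×16 + 8 = 9240 (decimal)
Convert 7 thousands, 7 hundreds, 8 tens, 9 ones (place-value notation) → 7×1000 + 7×100 + 8×10 + 9 = 7789 (decimal)
Difference: |9240 - 7789| = 1451
1451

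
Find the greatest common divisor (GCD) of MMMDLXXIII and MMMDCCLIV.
Convert MMMDLXXIII (Roman numeral) → 1000 + 1000 + 1000 + 500 + 50 + 10 + 10 + 1 + 1 + 1 = 3573 (decimal)
Convert MMMDCCLIV (Roman numeral) → 1000 + 1000 + 1000 + 500 + 100 + 100 + 50 + 4 = 3754 (decimal)
Compute gcd(3573, 3754) = 1
1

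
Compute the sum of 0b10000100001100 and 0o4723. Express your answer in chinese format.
Convert 0b10000100001100 (binary) → 8192 + 256 + 8 + 4 = 8460 (decimal)
Convert 0o4723 (octal) → 4×512 + 7×64 + 2×8 + 3 = 2515 (decimal)
Compute 8460 + 2515 = 10975
Convert 10975 (decimal) → 10975 = 1×10000 + 9×100 + 7×10 + 5 → 一万零九百七十五 (Chinese numeral)
一万零九百七十五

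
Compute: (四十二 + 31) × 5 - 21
Convert 四十二 (Chinese numeral) → 4×10 + 2 = 42 (decimal)
Expression in decimal: (42 + 31) × 5 - 21
Parentheses first: 42 + 31 = 73
Multiply: 73 × 5 = 365
Subtract: 365 - 21 = 344
344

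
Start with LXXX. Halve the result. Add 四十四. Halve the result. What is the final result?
Convert LXXX (Roman numeral) → 50 + 10 + 10 + 10 = 80 (decimal)
Start: 80
80 ÷ 2 = 40
Convert 四十四 (Chinese numeral) → 4×10 + 4 = 44 (decimal)
40 + 44 = 84
84 ÷ 2 = 42
42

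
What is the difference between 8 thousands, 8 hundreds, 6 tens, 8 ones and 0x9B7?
Convert 8 thousands, 8 hundreds, 6 tens, 8 ones (place-value notation) → 8×1000 + 8×100 + 6×10 + 8 = 8868 (decimal)
Convert 0x9B7 (hexadecimal) → 9×256 + 11×16 + 7 = 2487 (decimal)
Difference: |8868 - 2487| = 6381
6381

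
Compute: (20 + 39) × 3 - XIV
Convert XIV (Roman numeral) → 10 + 4 = 14 (decimal)
Expression in decimal: (20 + 39) × 3 - 14
Parentheses first: 20 + 39 = 59
Multiply: 59 × 3 = 177
Subtract: 177 - 14 = 163
163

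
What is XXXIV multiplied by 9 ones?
Convert XXXIV (Roman numeral) → 10 + 10 + 10 + 4 = 34 (decimal)
Convert 9 ones (place-value notation) → 9 (decimal)
Compute 34 × 9 = 306
306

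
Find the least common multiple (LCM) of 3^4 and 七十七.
Convert 3^4 (power) → 81 (decimal)
Convert 七十七 (Chinese numeral) → 7×10 + 7 = 77 (decimal)
Compute lcm(81, 77) = 6237
6237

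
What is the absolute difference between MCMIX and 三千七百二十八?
Convert MCMIX (Roman numeral) → 1000 + 900 + 9 = 1909 (decimal)
Convert 三千七百二十八 (Chinese numeral) → 3×1000 + 7×100 + 2×10 + 8 = 3728 (decimal)
Compute |1909 - 3728| = 1819
1819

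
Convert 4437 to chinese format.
Convert 4437 (decimal) → 4437 = 4×1000 + 4×100 + 3×10 + 7 → 四千四百三十七 (Chinese numeral)
四千四百三十七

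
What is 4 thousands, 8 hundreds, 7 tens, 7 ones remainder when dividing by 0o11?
Convert 4 thousands, 8 hundreds, 7 tens, 7 ones (place-value notation) → 4×1000 + 8×100 + 7×10 + 7 = 4877 (decimal)
Convert 0o11 (octal) → 1×8 + 1 = 9 (decimal)
Compute 4877 mod 9 = 8
8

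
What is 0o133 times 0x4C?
Convert 0o133 (octal) → 1×64 + 3×8 + 3 = 91 (decimal)
Convert 0x4C (hexadecimal) → 4×16 + 12 = 76 (decimal)
Compute 91 × 76 = 6916
6916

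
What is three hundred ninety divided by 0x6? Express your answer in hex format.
Convert three hundred ninety (English words) → 3×100 + 90 = 390 (decimal)
Convert 0x6 (hexadecimal) → 6 (decimal)
Compute 390 ÷ 6 = 65
Convert 65 (decimal) → 65 = 4×16 + 1 → 0x41 (hexadecimal)
0x41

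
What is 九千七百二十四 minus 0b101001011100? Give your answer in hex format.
Convert 九千七百二十四 (Chinese numeral) → 9×1000 + 7×100 + 2×10 + 4 = 9724 (decimal)
Convert 0b101001011100 (binary) → 2048 + 512 + 64 + 16 + 8 + 4 = 2652 (decimal)
Compute 9724 - 2652 = 7072
Convert 7072 (decimal) → 7072 = 1×4096 + 11×256 + 10×16 → 0x1BA0 (hexadecimal)
0x1BA0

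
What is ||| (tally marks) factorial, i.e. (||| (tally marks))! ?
Convert ||| (tally marks) → 3 (decimal)
Compute 3! = 6
6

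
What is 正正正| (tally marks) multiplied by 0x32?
Convert 正正正| (tally marks) → 5 + 5 + 5 + 1 = 16 (decimal)
Convert 0x32 (hexadecimal) → 3×16 + 2 = 50 (decimal)
Compute 16 × 50 = 800
800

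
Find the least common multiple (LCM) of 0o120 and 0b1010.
Convert 0o120 (octal) → 1×64 + 2×8 = 80 (decimal)
Convert 0b1010 (binary) → 8 + 2 = 10 (decimal)
Compute lcm(80, 10) = 80
80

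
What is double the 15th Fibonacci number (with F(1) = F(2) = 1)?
The 15th Fibonacci number (with F(1) = F(2) = 1): 1, 1, 2, 3, 5, 8, 13, 21, 34, 55, 89, 144, 233, 377, 610 → 610
Compute 610 × 2 = 1220
1220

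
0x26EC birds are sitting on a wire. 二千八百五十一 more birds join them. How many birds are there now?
Convert 0x26EC (hexadecimal) → 2×4096 + 6×256 + 14×16 + 12 = 9964 (decimal)
Convert 二千八百五十一 (Chinese numeral) → 2×1000 + 8×100 + 5×10 + 1 = 2851 (decimal)
Compute 9964 + 2851 = 12815
12815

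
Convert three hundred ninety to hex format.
Convert three hundred ninety (English words) → 3×100 + 90 = 390 (decimal)
Convert 390 (decimal) → 390 = 1×256 + 8×16 + 6 → 0x186 (hexadecimal)
0x186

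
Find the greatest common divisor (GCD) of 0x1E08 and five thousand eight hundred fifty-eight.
Convert 0x1E08 (hexadecimal) → 1×4096 + 14×256 + 8 = 7688 (decimal)
Convert five thousand eight hundred fifty-eight (English words) → 5×1000 + 8×100 + 58 = 5858 (decimal)
Compute gcd(7688, 5858) = 2
2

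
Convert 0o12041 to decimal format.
Convert 0o12041 (octal) → 1×4096 + 2×512 + 4×8 + 1 = 5153 (decimal)
5153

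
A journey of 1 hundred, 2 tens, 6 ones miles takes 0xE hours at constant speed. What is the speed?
Convert 1 hundred, 2 tens, 6 ones (place-value notation) → 1×100 + 2×10 + 6 = 126 (decimal)
Convert 0xE (hexadecimal) → 14 (decimal)
Compute 126 ÷ 14 = 9
9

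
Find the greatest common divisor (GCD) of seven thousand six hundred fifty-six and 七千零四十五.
Convert seven thousand six hundred fifty-six (English words) → 7×1000 + 6×100 + 56 = 7656 (decimal)
Convert 七千零四十五 (Chinese numeral) → 7×1000 + 4×10 + 5 = 7045 (decimal)
Compute gcd(7656, 7045) = 1
1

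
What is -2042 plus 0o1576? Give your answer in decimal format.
Convert 0o1576 (octal) → 1×512 + 5×64 + 7×8 + 6 = 894 (decimal)
Compute -2042 + 894 = -1148
-1148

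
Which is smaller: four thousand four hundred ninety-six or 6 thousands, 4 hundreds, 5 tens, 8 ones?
Convert four thousand four hundred ninety-six (English words) → 4×1000 + 4×100 + 96 = 4496 (decimal)
Convert 6 thousands, 4 hundreds, 5 tens, 8 ones (place-value notation) → 6×1000 + 4×100 + 5×10 + 8 = 6458 (decimal)
Compare 4496 vs 6458: smaller = 4496
4496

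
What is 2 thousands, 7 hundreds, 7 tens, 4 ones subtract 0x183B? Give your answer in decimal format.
Convert 2 thousands, 7 hundreds, 7 tens, 4 ones (place-value notation) → 2×1000 + 7×100 + 7×10 + 4 = 2774 (decimal)
Convert 0x183B (hexadecimal) → 1×4096 + 8×256 + 3×16 + 11 = 6203 (decimal)
Compute 2774 - 6203 = -3429
-3429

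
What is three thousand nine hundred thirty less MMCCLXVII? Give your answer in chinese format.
Convert three thousand nine hundred thirty (English words) → 3×1000 + 9×100 + 30 = 3930 (decimal)
Convert MMCCLXVII (Roman numeral) → 1000 + 1000 + 100 + 100 + 50 + 10 + 5 + 1 + 1 = 2267 (decimal)
Compute 3930 - 2267 = 1663
Convert 1663 (decimal) → 1663 = 1×1000 + 6×100 + 6×10 + 3 → 一千六百六十三 (Chinese numeral)
一千六百六十三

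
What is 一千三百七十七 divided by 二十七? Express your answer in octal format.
Convert 一千三百七十七 (Chinese numeral) → 1×1000 + 3×100 + 7×10 + 7 = 1377 (decimal)
Convert 二十七 (Chinese numeral) → 2×10 + 7 = 27 (decimal)
Compute 1377 ÷ 27 = 51
Convert 51 (decimal) → 51 = 6×8 + 3 → 0o63 (octal)
0o63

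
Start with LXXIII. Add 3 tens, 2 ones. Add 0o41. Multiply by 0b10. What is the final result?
Convert LXXIII (Roman numeral) → 50 + 10 + 10 + 1 + 1 + 1 = 73 (decimal)
Start: 73
Convert 3 tens, 2 ones (place-value notation) → 3×10 + 2 = 32 (decimal)
73 + 32 = 105
Convert 0o41 (octal) → 4×8 + 1 = 33 (decimal)
105 + 33 = 138
Convert 0b10 (binary) → 2 (decimal)
138 × 2 = 276
276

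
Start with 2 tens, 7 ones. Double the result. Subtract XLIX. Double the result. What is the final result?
Convert 2 tens, 7 ones (place-value notation) → 2×10 + 7 = 27 (decimal)
Start: 27
27 × 2 = 54
Convert XLIX (Roman numeral) → 40 + 9 = 49 (decimal)
54 - 49 = 5
5 × 2 = 10
10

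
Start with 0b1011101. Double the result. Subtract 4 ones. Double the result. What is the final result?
Convert 0b1011101 (binary) → 64 + 16 + 8 + 4 + 1 = 93 (decimal)
Start: 93
93 × 2 = 186
Convert 4 ones (place-value notation) → 4 (decimal)
186 - 4 = 182
182 × 2 = 364
364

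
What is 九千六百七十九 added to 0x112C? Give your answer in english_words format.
Convert 九千六百七十九 (Chinese numeral) → 9×1000 + 6×100 + 7×10 + 9 = 9679 (decimal)
Convert 0x112C (hexadecimal) → 1×4096 + 1×256 + 2×16 + 12 = 4396 (decimal)
Compute 9679 + 4396 = 14075
Convert 14075 (decimal) → 14075 = 14×1000 + 75 → fourteen thousand seventy-five (English words)
fourteen thousand seventy-five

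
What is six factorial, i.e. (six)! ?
Convert six (English words) → 6 (decimal)
Compute 6! = 720
720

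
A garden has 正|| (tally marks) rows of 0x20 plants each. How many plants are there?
Convert 0x20 (hexadecimal) → 2×16 = 32 (decimal)
Convert 正|| (tally marks) → 5 + 2 = 7 (decimal)
Compute 32 × 7 = 224
224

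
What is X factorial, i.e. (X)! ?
Convert X (Roman numeral) → 10 (decimal)
Compute 10! = 3628800
3628800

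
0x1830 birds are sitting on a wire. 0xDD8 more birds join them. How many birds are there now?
Convert 0x1830 (hexadecimal) → 1×4096 + 8×256 + 3×16 = 6192 (decimal)
Convert 0xDD8 (hexadecimal) → 13×256 + 13×16 + 8 = 3544 (decimal)
Compute 6192 + 3544 = 9736
9736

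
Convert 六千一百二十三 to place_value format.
Convert 六千一百二十三 (Chinese numeral) → 6×1000 + 1×100 + 2×10 + 3 = 6123 (decimal)
Convert 6123 (decimal) → 6123 = 6×1000 + 1×100 + 2×10 + 3 → 6 thousands, 1 hundred, 2 tens, 3 ones (place-value notation)
6 thousands, 1 hundred, 2 tens, 3 ones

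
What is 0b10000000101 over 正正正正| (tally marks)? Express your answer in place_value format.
Convert 0b10000000101 (binary) → 1024 + 4 + 1 = 1029 (decimal)
Convert 正正正正| (tally marks) → 5 + 5 + 5 + 5 + 1 = 21 (decimal)
Compute 1029 ÷ 21 = 49
Convert 49 (decimal) → 49 = 4×10 + 9 → 4 tens, 9 ones (place-value notation)
4 tens, 9 ones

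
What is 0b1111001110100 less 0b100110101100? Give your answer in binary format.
Convert 0b1111001110100 (binary) → 4096 + 2048 + 1024 + 512 + 64 + 32 + 16 + 4 = 7796 (decimal)
Convert 0b100110101100 (binary) → 2048 + 256 + 128 + 32 + 8 + 4 = 2476 (decimal)
Compute 7796 - 2476 = 5320
Convert 5320 (decimal) → 5320 = 4096 + 1024 + 128 + 64 + 8 → 0b1010011001000 (binary)
0b1010011001000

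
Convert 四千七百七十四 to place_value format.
Convert 四千七百七十四 (Chinese numeral) → 4×1000 + 7×100 + 7×10 + 4 = 4774 (decimal)
Convert 4774 (decimal) → 4774 = 4×1000 + 7×100 + 7×10 + 4 → 4 thousands, 7 hundreds, 7 tens, 4 ones (place-value notation)
4 thousands, 7 hundreds, 7 tens, 4 ones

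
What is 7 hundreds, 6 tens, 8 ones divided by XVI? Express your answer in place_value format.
Convert 7 hundreds, 6 tens, 8 ones (place-value notation) → 7×100 + 6×10 + 8 = 768 (decimal)
Convert XVI (Roman numeral) → 10 + 5 + 1 = 16 (decimal)
Compute 768 ÷ 16 = 48
Convert 48 (decimal) → 48 = 4×10 + 8 → 4 tens, 8 ones (place-value notation)
4 tens, 8 ones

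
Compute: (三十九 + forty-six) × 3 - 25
Convert 三十九 (Chinese numeral) → 3×10 + 9 = 39 (decimal)
Convert forty-six (English words) → 46 (decimal)
Expression in decimal: (39 + 46) × 3 - 25
Parentheses first: 39 + 46 = 85
Multiply: 85 × 3 = 255
Subtract: 255 - 25 = 230
230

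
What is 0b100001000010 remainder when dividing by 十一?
Convert 0b100001000010 (binary) → 2048 + 64 + 2 = 2114 (decimal)
Convert 十一 (Chinese numeral) → 1×10 + 1 = 11 (decimal)
Compute 2114 mod 11 = 2
2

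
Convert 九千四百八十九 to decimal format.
Convert 九千四百八十九 (Chinese numeral) → 9×1000 + 4×100 + 8×10 + 9 = 9489 (decimal)
9489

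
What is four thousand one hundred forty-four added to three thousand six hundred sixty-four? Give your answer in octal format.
Convert four thousand one hundred forty-four (English words) → 4×1000 + 1×100 + 44 = 4144 (decimal)
Convert three thousand six hundred sixty-four (English words) → 3×1000 + 6×100 + 64 = 3664 (decimal)
Compute 4144 + 3664 = 7808
Convert 7808 (decimal) → 7808 = 1×4096 + 7×512 + 2×64 → 0o17200 (octal)
0o17200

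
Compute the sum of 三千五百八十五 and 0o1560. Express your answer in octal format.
Convert 三千五百八十五 (Chinese numeral) → 3×1000 + 5×100 + 8×10 + 5 = 3585 (decimal)
Convert 0o1560 (octal) → 1×512 + 5×64 + 6×8 = 880 (decimal)
Compute 3585 + 880 = 4465
Convert 4465 (decimal) → 4465 = 1×4096 + 5×64 + 6×8 + 1 → 0o10561 (octal)
0o10561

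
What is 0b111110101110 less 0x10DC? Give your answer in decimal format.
Convert 0b111110101110 (binary) → 2048 + 1024 + 512 + 256 + 128 + 32 + 8 + 4 + 2 = 4014 (decimal)
Convert 0x10DC (hexadecimal) → 1×4096 + 13×16 + 12 = 4316 (decimal)
Compute 4014 - 4316 = -302
-302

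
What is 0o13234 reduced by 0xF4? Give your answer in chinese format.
Convert 0o13234 (octal) → 1×4096 + 3×512 + 2×64 + 3×8 + 4 = 5788 (decimal)
Convert 0xF4 (hexadecimal) → 15×16 + 4 = 244 (decimal)
Compute 5788 - 244 = 5544
Convert 5544 (decimal) → 5544 = 5×1000 + 5×100 + 4×10 + 4 → 五千五百四十四 (Chinese numeral)
五千五百四十四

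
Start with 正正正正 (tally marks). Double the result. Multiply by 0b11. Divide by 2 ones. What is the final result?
Convert 正正正正 (tally marks) → 5 + 5 + 5 + 5 = 20 (decimal)
Start: 20
20 × 2 = 40
Convert 0b11 (binary) → 2 + 1 = 3 (decimal)
40 × 3 = 120
Convert 2 ones (place-value notation) → 2 (decimal)
120 ÷ 2 = 60
60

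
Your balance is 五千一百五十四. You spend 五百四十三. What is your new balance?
Convert 五千一百五十四 (Chinese numeral) → 5×1000 + 1×100 + 5×10 + 4 = 5154 (decimal)
Convert 五百四十三 (Chinese numeral) → 5×100 + 4×10 + 3 = 543 (decimal)
Compute 5154 - 543 = 4611
4611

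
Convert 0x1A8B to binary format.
Convert 0x1A8B (hexadecimal) → 1×4096 + 10×256 + 8×16 + 11 = 6795 (decimal)
Convert 6795 (decimal) → 6795 = 4096 + 2048 + 512 + 128 + 8 + 2 + 1 → 0b1101010001011 (binary)
0b1101010001011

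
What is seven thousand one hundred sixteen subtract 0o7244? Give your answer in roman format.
Convert seven thousand one hundred sixteen (English words) → 7×1000 + 1×100 + 16 = 7116 (decimal)
Convert 0o7244 (octal) → 7×512 + 2×64 + 4×8 + 4 = 3748 (decimal)
Compute 7116 - 3748 = 3368
Convert 3368 (decimal) → 3368 = 1000 + 1000 + 1000 + 100 + 100 + 100 + 50 + 10 + 5 + 1 + 1 + 1 → MMMCCCLXVIII (Roman numeral)
MMMCCCLXVIII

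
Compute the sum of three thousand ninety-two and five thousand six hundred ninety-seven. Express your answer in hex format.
Convert three thousand ninety-two (English words) → 3×1000 + 92 = 3092 (decimal)
Convert five thousand six hundred ninety-seven (English words) → 5×1000 + 6×100 + 97 = 5697 (decimal)
Compute 3092 + 5697 = 8789
Convert 8789 (decimal) → 8789 = 2×4096 + 2×256 + 5×16 + 5 → 0x2255 (hexadecimal)
0x2255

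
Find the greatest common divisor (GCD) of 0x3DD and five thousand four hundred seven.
Convert 0x3DD (hexadecimal) → 3×256 + 13×16 + 13 = 989 (decimal)
Convert five thousand four hundred seven (English words) → 5×1000 + 4×100 + 7 = 5407 (decimal)
Compute gcd(989, 5407) = 1
1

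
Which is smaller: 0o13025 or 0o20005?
Convert 0o13025 (octal) → 1×4096 + 3×512 + 2×8 + 5 = 5653 (decimal)
Convert 0o20005 (octal) → 2×4096 + 5 = 8197 (decimal)
Compare 5653 vs 8197: smaller = 5653
5653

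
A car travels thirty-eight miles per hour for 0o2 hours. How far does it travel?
Convert thirty-eight (English words) → 38 (decimal)
Convert 0o2 (octal) → 2 (decimal)
Compute 38 × 2 = 76
76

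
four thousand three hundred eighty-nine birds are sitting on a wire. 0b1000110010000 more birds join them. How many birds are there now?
Convert four thousand three hundred eighty-nine (English words) → 4×1000 + 3×100 + 89 = 4389 (decimal)
Convert 0b1000110010000 (binary) → 4096 + 256 + 128 + 16 = 4496 (decimal)
Compute 4389 + 4496 = 8885
8885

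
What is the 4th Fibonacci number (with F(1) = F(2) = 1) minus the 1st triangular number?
The 4th Fibonacci number (with F(1) = F(2) = 1): 1, 1, 2, 3 → 3
Convert the 1st triangular number (triangular index) → 1×2/2 = 1 (decimal)
Compute 3 - 1 = 2
2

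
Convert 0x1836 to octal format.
Convert 0x1836 (hexadecimal) → 1×4096 + 8×256 + 3×16 + 6 = 6198 (decimal)
Convert 6198 (decimal) → 6198 = 1×4096 + 4×512 + 6×8 + 6 → 0o14066 (octal)
0o14066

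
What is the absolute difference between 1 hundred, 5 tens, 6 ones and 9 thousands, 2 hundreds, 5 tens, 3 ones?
Convert 1 hundred, 5 tens, 6 ones (place-value notation) → 1×100 + 5×10 + 6 = 156 (decimal)
Convert 9 thousands, 2 hundreds, 5 tens, 3 ones (place-value notation) → 9×1000 + 2×100 + 5×10 + 3 = 9253 (decimal)
Compute |156 - 9253| = 9097
9097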